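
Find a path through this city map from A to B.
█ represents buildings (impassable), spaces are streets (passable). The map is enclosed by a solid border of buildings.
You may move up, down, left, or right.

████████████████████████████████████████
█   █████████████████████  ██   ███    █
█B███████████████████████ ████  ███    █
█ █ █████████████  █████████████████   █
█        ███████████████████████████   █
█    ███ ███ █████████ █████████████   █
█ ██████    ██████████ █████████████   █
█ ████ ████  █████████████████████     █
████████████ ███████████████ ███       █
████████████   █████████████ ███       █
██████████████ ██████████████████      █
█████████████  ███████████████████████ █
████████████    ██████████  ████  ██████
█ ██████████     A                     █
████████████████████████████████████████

Finding the shortest path from A to B:
Movement: cardinal only
Path length: 27 steps
Directions: left → left → up → left → up → up → up → left → left → up → up → left → up → left → left → left → up → up → left → left → left → left → left → left → left → up → up

Solution:

████████████████████████████████████████
█   █████████████████████  ██   ███    █
█B███████████████████████ ████  ███    █
█↑█ █████████████  █████████████████   █
█↑←←←←←←↰███████████████████████████   █
█    ███↑███ █████████ █████████████   █
█ ██████↑←←↰██████████ █████████████   █
█ ████ ████↑↰█████████████████████     █
████████████↑███████████████ ███       █
████████████↑←↰█████████████ ███       █
██████████████↑██████████████████      █
█████████████ ↑███████████████████████ █
████████████  ↑↰██████████  ████  ██████
█ ██████████   ↑←A                     █
████████████████████████████████████████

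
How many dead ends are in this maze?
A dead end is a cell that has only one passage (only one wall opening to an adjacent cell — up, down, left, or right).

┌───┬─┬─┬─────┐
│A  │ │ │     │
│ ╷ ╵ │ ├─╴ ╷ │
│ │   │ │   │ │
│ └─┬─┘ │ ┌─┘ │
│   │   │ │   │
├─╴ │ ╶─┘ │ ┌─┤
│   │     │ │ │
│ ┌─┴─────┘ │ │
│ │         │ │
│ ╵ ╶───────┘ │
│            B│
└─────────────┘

Checking each cell for number of passages:

Dead ends found at positions:
  (0, 2)
  (0, 3)
  (0, 4)
  (3, 6)
Total dead ends: 4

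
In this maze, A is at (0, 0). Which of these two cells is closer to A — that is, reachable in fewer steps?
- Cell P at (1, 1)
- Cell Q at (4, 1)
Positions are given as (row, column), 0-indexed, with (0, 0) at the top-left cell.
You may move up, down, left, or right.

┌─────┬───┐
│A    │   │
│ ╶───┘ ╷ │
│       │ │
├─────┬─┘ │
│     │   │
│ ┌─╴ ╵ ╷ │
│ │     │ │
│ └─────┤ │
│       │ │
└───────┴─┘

Shortest path A → P at (1, 1): 2 steps
Shortest path A → Q at (4, 1): 17 steps

P is closer (2 steps vs 17 steps).

Path to P:

┌─────┬───┐
│A    │   │
│ ╶───┘ ╷ │
│↳ P    │ │
├─────┬─┘ │
│     │   │
│ ┌─╴ ╵ ╷ │
│ │     │ │
│ └─────┤ │
│       │ │
└───────┴─┘

Path to Q:

┌─────┬───┐
│A    │↱ ↓│
│ ╶───┘ ╷ │
│↳ → → ↑│↓│
├─────┬─┘ │
│↓ ← ↰│↓ ↲│
│ ┌─╴ ╵ ╷ │
│↓│  ↑ ↲│ │
│ └─────┤ │
│↳ Q    │ │
└───────┴─┘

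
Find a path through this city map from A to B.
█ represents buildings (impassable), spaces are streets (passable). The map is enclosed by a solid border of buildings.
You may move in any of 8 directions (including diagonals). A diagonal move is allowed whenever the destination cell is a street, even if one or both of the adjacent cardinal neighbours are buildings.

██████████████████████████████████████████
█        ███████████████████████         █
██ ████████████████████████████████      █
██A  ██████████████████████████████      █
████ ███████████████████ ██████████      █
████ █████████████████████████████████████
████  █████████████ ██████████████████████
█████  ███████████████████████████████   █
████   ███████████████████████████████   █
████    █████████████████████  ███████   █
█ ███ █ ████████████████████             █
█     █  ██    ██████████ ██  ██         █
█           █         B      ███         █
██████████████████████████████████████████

Finding the shortest path from A to B:
Movement: 8-directional
Path length: 23 steps
Directions: right → down-right → down → down → down-right → down → down-right → down-right → down-right → down-right → right → right → up-right → right → right → down-right → right → right → right → right → right → right → right

Solution:

██████████████████████████████████████████
█        ███████████████████████         █
██ ████████████████████████████████      █
██A↘ ██████████████████████████████      █
████↓███████████████████ ██████████      █
████↓█████████████████████████████████████
████↘ █████████████ ██████████████████████
█████↓ ███████████████████████████████   █
████ ↘ ███████████████████████████████   █
████  ↘ █████████████████████  ███████   █
█ ███ █↘████████████████████             █
█     █ ↘██ →→↘██████████ ██  ██         █
█        →→↗█  →→→→→→→B      ███         █
██████████████████████████████████████████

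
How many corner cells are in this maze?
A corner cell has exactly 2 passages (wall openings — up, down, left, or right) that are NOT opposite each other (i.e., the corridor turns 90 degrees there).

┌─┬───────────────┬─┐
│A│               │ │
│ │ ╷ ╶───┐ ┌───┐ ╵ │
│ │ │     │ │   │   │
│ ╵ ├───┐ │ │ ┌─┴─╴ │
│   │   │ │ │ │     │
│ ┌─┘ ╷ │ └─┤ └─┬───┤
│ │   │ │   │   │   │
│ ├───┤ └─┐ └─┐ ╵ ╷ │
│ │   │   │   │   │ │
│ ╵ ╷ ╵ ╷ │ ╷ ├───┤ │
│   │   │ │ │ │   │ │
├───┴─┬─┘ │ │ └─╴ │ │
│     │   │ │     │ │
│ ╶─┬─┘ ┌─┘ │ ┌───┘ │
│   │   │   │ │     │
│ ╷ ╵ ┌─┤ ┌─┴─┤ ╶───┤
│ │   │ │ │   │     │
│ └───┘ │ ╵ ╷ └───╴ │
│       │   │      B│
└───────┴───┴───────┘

Counting corner cells (2 non-opposite passages):
Total corners: 51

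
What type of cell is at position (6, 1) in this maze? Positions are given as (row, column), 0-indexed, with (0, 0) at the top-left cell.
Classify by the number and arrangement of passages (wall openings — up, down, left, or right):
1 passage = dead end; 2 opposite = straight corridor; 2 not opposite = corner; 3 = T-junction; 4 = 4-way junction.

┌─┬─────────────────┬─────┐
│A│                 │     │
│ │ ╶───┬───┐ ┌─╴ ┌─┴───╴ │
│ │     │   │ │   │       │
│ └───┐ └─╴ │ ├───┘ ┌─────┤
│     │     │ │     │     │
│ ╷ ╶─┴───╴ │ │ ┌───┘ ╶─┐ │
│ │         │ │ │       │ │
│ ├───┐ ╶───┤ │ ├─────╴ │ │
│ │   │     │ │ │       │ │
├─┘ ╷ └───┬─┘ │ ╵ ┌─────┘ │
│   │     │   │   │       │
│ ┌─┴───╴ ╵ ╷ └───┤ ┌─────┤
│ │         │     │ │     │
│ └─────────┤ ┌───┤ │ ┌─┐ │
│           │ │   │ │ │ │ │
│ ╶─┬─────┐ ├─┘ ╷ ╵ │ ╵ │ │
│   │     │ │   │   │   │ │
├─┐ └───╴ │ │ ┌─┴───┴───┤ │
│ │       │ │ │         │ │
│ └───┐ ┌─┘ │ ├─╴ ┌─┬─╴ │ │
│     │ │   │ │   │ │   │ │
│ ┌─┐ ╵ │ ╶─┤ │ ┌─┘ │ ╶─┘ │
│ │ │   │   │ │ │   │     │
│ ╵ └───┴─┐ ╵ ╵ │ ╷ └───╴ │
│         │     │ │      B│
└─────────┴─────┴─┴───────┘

Checking cell at (6, 1):
Number of passages: 1
Cell type: dead end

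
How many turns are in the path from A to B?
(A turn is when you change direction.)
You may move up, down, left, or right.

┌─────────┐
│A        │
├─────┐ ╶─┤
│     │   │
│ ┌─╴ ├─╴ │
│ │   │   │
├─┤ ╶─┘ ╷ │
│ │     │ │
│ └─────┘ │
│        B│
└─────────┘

Directions: right, right, right, down, right, down, down, down
Number of turns: 3

Solution:

┌─────────┐
│A → → ↓  │
├─────┐ ╶─┤
│     │↳ ↓│
│ ┌─╴ ├─╴ │
│ │   │  ↓│
├─┤ ╶─┘ ╷ │
│ │     │↓│
│ └─────┘ │
│        B│
└─────────┘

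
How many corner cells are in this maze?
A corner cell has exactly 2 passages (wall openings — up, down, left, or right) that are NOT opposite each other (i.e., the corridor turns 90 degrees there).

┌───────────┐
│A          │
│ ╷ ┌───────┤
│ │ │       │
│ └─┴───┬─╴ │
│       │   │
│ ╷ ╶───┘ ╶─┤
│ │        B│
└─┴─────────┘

Counting corner cells (2 non-opposite passages):
Total corners: 5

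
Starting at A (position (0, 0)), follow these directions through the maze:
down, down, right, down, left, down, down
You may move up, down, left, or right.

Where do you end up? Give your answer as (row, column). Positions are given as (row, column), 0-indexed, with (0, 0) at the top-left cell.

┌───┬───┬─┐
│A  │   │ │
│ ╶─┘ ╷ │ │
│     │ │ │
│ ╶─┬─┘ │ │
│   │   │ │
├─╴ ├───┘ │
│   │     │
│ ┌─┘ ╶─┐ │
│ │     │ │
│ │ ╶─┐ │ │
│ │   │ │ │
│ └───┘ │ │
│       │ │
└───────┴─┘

Following directions step by step:
Start: (0, 0)
  down: (0, 0) → (1, 0)
  down: (1, 0) → (2, 0)
  right: (2, 0) → (2, 1)
  down: (2, 1) → (3, 1)
  left: (3, 1) → (3, 0)
  down: (3, 0) → (4, 0)
  down: (4, 0) → (5, 0)
Final position: (5, 0)

Path taken:

┌───┬───┬─┐
│A  │   │ │
│ ╶─┘ ╷ │ │
│↓    │ │ │
│ ╶─┬─┘ │ │
│↳ ↓│   │ │
├─╴ ├───┘ │
│↓ ↲│     │
│ ┌─┘ ╶─┐ │
│↓│     │ │
│ │ ╶─┐ │ │
│B│   │ │ │
│ └───┘ │ │
│       │ │
└───────┴─┘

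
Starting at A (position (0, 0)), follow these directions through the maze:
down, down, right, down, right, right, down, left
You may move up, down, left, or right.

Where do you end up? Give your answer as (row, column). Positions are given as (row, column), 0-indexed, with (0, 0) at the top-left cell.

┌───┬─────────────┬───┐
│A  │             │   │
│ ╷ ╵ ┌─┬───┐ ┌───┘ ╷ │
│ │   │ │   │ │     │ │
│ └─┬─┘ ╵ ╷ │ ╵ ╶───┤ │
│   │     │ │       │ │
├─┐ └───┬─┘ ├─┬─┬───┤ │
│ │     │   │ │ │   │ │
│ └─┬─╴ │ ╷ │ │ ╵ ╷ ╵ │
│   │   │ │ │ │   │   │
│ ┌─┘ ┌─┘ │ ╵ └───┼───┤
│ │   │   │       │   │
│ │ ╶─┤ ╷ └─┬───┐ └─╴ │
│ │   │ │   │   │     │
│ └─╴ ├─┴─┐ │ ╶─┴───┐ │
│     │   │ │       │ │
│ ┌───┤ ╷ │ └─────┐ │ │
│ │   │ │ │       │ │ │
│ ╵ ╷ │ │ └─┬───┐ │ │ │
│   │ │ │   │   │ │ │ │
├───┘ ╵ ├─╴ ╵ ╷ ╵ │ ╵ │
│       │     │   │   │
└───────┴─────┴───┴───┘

Following directions step by step:
Start: (0, 0)
  down: (0, 0) → (1, 0)
  down: (1, 0) → (2, 0)
  right: (2, 0) → (2, 1)
  down: (2, 1) → (3, 1)
  right: (3, 1) → (3, 2)
  right: (3, 2) → (3, 3)
  down: (3, 3) → (4, 3)
  left: (4, 3) → (4, 2)
Final position: (4, 2)

Path taken:

┌───┬─────────────┬───┐
│A  │             │   │
│ ╷ ╵ ┌─┬───┐ ┌───┘ ╷ │
│↓│   │ │   │ │     │ │
│ └─┬─┘ ╵ ╷ │ ╵ ╶───┤ │
│↳ ↓│     │ │       │ │
├─┐ └───┬─┘ ├─┬─┬───┤ │
│ │↳ → ↓│   │ │ │   │ │
│ └─┬─╴ │ ╷ │ │ ╵ ╷ ╵ │
│   │B ↲│ │ │ │   │   │
│ ┌─┘ ┌─┘ │ ╵ └───┼───┤
│ │   │   │       │   │
│ │ ╶─┤ ╷ └─┬───┐ └─╴ │
│ │   │ │   │   │     │
│ └─╴ ├─┴─┐ │ ╶─┴───┐ │
│     │   │ │       │ │
│ ┌───┤ ╷ │ └─────┐ │ │
│ │   │ │ │       │ │ │
│ ╵ ╷ │ │ └─┬───┐ │ │ │
│   │ │ │   │   │ │ │ │
├───┘ ╵ ├─╴ ╵ ╷ ╵ │ ╵ │
│       │     │   │   │
└───────┴─────┴───┴───┘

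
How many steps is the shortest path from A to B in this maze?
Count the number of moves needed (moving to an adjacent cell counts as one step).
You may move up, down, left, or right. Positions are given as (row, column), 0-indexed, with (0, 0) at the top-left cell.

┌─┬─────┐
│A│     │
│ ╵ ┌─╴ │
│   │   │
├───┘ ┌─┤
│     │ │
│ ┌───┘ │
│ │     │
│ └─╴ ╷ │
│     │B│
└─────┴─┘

Using BFS to find shortest path:
Start: (0, 0), End: (4, 3)
Path found:
(0,0) → (1,0) → (1,1) → (0,1) → (0,2) → (0,3) → (1,3) → (1,2) → (2,2) → (2,1) → (2,0) → (3,0) → (4,0) → (4,1) → (4,2) → (3,2) → (3,3) → (4,3)
Number of steps: 17

Solution:

┌─┬─────┐
│A│↱ → ↓│
│ ╵ ┌─╴ │
│↳ ↑│↓ ↲│
├───┘ ┌─┤
│↓ ← ↲│ │
│ ┌───┘ │
│↓│  ↱ ↓│
│ └─╴ ╷ │
│↳ → ↑│B│
└─────┴─┘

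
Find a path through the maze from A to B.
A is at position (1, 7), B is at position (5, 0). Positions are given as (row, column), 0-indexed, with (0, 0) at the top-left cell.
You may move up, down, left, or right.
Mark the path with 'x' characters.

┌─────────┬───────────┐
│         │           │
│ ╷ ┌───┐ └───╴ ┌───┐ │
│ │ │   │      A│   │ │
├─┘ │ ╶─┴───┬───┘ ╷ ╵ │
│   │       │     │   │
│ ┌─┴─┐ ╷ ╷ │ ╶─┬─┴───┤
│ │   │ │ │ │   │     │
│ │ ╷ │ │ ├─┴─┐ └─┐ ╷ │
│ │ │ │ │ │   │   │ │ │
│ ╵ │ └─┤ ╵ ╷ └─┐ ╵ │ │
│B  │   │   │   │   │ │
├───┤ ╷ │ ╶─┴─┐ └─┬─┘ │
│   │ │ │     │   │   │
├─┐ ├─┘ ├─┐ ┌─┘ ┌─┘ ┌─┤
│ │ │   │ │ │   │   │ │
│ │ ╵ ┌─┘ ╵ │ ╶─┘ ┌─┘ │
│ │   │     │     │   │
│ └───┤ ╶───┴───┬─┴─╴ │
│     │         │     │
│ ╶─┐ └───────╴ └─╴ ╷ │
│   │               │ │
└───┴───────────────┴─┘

Finding the shortest path from (1, 7) to (5, 0):
Path length: 13 steps
Directions: left → left → left → up → left → left → left → down → down → left → down → down → down

Solution:

┌─────────┬───────────┐
│  x x x x│           │
│ ╷ ┌───┐ └───╴ ┌───┐ │
│ │x│   │x x x A│   │ │
├─┘ │ ╶─┴───┬───┘ ╷ ╵ │
│x x│       │     │   │
│ ┌─┴─┐ ╷ ╷ │ ╶─┬─┴───┤
│x│   │ │ │ │   │     │
│ │ ╷ │ │ ├─┴─┐ └─┐ ╷ │
│x│ │ │ │ │   │   │ │ │
│ ╵ │ └─┤ ╵ ╷ └─┐ ╵ │ │
│B  │   │   │   │   │ │
├───┤ ╷ │ ╶─┴─┐ └─┬─┘ │
│   │ │ │     │   │   │
├─┐ ├─┘ ├─┐ ┌─┘ ┌─┘ ┌─┤
│ │ │   │ │ │   │   │ │
│ │ ╵ ┌─┘ ╵ │ ╶─┘ ┌─┘ │
│ │   │     │     │   │
│ └───┤ ╶───┴───┬─┴─╴ │
│     │         │     │
│ ╶─┐ └───────╴ └─╴ ╷ │
│   │               │ │
└───┴───────────────┴─┘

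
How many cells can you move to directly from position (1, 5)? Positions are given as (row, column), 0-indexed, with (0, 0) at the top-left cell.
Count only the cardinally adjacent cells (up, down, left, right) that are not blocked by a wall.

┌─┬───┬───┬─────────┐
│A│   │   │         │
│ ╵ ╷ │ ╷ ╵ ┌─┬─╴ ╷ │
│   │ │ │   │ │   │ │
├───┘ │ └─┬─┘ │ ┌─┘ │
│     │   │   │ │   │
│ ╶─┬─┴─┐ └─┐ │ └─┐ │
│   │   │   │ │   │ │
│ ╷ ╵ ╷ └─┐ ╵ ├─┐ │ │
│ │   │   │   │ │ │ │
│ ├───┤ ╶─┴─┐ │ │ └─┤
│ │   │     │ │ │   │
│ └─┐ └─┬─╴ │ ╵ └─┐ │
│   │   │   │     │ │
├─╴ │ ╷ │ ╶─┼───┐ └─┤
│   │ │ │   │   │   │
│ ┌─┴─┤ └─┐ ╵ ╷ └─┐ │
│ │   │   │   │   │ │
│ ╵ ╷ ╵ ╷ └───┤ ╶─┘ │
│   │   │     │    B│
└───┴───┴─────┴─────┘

Checking passable neighbors of (1, 5):
Neighbors: (0, 5), (1, 4)
Count: 2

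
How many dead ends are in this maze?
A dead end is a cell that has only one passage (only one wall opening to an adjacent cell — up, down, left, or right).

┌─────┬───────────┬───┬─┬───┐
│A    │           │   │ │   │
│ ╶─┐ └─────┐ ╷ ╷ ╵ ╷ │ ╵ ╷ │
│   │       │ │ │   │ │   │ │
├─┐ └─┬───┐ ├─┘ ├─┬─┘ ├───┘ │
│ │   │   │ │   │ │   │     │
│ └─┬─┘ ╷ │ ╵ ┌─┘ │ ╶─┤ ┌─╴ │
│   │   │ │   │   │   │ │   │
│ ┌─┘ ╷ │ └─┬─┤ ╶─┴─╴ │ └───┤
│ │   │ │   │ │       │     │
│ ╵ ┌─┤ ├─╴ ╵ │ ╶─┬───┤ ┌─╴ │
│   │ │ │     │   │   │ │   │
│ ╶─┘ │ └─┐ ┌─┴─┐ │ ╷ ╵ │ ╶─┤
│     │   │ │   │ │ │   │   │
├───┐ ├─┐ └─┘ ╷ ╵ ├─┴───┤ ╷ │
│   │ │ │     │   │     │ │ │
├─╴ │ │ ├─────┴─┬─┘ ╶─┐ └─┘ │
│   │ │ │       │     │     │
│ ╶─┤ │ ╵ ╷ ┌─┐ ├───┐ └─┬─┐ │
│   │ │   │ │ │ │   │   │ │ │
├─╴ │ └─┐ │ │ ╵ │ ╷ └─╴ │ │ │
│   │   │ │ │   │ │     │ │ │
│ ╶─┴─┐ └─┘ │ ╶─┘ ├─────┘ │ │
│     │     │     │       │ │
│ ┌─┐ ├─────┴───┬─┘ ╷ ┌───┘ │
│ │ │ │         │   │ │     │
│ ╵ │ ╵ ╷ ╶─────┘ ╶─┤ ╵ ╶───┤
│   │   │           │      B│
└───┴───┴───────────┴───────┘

Checking each cell for number of passages:

Dead ends found at positions:
  (0, 3)
  (0, 11)
  (1, 6)
  (2, 0)
  (2, 2)
  (2, 8)
  (3, 1)
  (3, 12)
  (4, 6)
  (5, 2)
  (5, 4)
  (6, 5)
  (6, 9)
  (7, 0)
  (7, 3)
  (7, 12)
  (8, 8)
  (9, 6)
  (9, 12)
  (10, 4)
  (12, 1)
  (12, 7)
  (13, 9)
  (13, 13)
Total dead ends: 24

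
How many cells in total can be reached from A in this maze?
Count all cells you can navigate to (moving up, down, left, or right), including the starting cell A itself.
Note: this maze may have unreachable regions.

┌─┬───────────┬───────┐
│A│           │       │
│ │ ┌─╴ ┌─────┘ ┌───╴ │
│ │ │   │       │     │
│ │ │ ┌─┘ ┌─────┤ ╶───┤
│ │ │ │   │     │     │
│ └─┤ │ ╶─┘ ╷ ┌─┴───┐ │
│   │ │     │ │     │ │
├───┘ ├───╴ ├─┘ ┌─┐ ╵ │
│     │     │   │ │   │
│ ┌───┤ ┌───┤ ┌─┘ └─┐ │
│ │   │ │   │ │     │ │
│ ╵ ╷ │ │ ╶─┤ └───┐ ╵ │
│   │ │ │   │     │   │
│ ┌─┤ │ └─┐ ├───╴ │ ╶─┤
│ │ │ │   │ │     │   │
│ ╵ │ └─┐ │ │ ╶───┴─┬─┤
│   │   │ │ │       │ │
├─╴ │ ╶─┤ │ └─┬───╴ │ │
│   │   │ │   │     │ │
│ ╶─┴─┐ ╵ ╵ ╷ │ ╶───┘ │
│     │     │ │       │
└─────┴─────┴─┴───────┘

Using BFS/flood-fill to find all reachable cells from A:
Maze size: 11 × 11 = 121 total cells
116 cell(s) are walled off and cannot be reached from A.
Reachable cells: 5

Reachable region (· marks reachable cells):

┌─┬───────────┬───────┐
│A│           │       │
│ │ ┌─╴ ┌─────┘ ┌───╴ │
│·│ │   │       │     │
│ │ │ ┌─┘ ┌─────┤ ╶───┤
│·│ │ │   │     │     │
│ └─┤ │ ╶─┘ ╷ ┌─┴───┐ │
│· ·│ │     │ │     │ │
├───┘ ├───╴ ├─┘ ┌─┐ ╵ │
│     │     │   │ │   │
│ ┌───┤ ┌───┤ ┌─┘ └─┐ │
│ │   │ │   │ │     │ │
│ ╵ ╷ │ │ ╶─┤ └───┐ ╵ │
│   │ │ │   │     │   │
│ ┌─┤ │ └─┐ ├───╴ │ ╶─┤
│ │ │ │   │ │     │   │
│ ╵ │ └─┐ │ │ ╶───┴─┬─┤
│   │   │ │ │       │ │
├─╴ │ ╶─┤ │ └─┬───╴ │ │
│   │   │ │   │     │ │
│ ╶─┴─┐ ╵ ╵ ╷ │ ╶───┘ │
│     │     │ │       │
└─────┴─────┴─┴───────┘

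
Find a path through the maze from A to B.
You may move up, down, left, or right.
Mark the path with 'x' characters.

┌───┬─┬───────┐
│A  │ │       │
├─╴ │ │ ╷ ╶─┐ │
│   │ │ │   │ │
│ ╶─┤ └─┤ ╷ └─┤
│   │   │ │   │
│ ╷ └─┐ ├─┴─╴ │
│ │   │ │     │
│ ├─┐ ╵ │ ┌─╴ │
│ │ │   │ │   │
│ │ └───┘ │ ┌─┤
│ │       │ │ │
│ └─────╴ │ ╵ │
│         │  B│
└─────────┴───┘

Finding the shortest path through the maze:
Path length: 22 steps
Directions: right → down → left → down → down → down → down → down → right → right → right → right → up → up → up → right → right → down → left → down → down → right

Solution:

┌───┬─┬───────┐
│A x│ │       │
├─╴ │ │ ╷ ╶─┐ │
│x x│ │ │   │ │
│ ╶─┤ └─┤ ╷ └─┤
│x  │   │ │   │
│ ╷ └─┐ ├─┴─╴ │
│x│   │ │x x x│
│ ├─┐ ╵ │ ┌─╴ │
│x│ │   │x│x x│
│ │ └───┘ │ ┌─┤
│x│      x│x│ │
│ └─────╴ │ ╵ │
│x x x x x│x B│
└─────────┴───┘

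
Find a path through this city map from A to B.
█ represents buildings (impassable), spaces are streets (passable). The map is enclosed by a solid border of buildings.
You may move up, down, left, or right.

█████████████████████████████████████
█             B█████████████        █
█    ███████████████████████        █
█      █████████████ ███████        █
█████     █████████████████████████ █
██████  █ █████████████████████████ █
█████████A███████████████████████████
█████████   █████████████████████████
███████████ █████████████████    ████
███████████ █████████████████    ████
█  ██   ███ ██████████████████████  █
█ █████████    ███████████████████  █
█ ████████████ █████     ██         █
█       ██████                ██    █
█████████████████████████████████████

Finding the shortest path from A to B:
Movement: cardinal only
Path length: 20 steps
Directions: up → up → left → left → left → up → left → left → up → up → right → right → right → right → right → right → right → right → right → right

Solution:

█████████████████████████████████████
█   ↱→→→→→→→→→B█████████████        █
█   ↑███████████████████████        █
█   ↑←↰█████████████ ███████        █
█████ ↑←←↰█████████████████████████ █
██████  █↑█████████████████████████ █
█████████A███████████████████████████
█████████   █████████████████████████
███████████ █████████████████    ████
███████████ █████████████████    ████
█  ██   ███ ██████████████████████  █
█ █████████    ███████████████████  █
█ ████████████ █████     ██         █
█       ██████                ██    █
█████████████████████████████████████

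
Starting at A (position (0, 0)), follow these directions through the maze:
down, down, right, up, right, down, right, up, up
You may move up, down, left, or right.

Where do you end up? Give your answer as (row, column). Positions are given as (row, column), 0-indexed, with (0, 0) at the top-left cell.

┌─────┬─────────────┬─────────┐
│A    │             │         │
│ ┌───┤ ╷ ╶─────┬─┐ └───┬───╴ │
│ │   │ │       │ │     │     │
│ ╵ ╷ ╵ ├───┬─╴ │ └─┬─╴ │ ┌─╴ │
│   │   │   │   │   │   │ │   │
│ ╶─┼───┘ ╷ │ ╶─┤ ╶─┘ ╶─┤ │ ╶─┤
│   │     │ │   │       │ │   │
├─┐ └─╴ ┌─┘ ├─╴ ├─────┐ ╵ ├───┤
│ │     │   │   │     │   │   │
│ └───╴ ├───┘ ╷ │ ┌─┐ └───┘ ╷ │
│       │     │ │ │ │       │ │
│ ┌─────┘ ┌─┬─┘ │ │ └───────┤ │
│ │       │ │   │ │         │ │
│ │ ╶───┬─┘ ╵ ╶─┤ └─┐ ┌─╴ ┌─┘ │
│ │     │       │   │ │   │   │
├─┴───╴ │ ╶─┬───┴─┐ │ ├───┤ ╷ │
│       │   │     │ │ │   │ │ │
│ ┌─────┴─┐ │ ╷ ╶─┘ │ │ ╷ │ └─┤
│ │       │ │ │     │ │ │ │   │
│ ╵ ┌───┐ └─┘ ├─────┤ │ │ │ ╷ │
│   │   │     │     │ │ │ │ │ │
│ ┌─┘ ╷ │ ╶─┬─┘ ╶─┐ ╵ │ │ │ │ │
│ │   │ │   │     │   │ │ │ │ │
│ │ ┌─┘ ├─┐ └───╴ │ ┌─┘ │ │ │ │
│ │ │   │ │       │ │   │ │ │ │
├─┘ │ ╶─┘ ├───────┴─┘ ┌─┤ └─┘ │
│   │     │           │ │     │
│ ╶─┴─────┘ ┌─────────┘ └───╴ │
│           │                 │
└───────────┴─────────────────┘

Following directions step by step:
Start: (0, 0)
  down: (0, 0) → (1, 0)
  down: (1, 0) → (2, 0)
  right: (2, 0) → (2, 1)
  up: (2, 1) → (1, 1)
  right: (1, 1) → (1, 2)
  down: (1, 2) → (2, 2)
  right: (2, 2) → (2, 3)
  up: (2, 3) → (1, 3)
  up: (1, 3) → (0, 3)
Final position: (0, 3)

Path taken:

┌─────┬─────────────┬─────────┐
│A    │B            │         │
│ ┌───┤ ╷ ╶─────┬─┐ └───┬───╴ │
│↓│↱ ↓│↑│       │ │     │     │
│ ╵ ╷ ╵ ├───┬─╴ │ └─┬─╴ │ ┌─╴ │
│↳ ↑│↳ ↑│   │   │   │   │ │   │
│ ╶─┼───┘ ╷ │ ╶─┤ ╶─┘ ╶─┤ │ ╶─┤
│   │     │ │   │       │ │   │
├─┐ └─╴ ┌─┘ ├─╴ ├─────┐ ╵ ├───┤
│ │     │   │   │     │   │   │
│ └───╴ ├───┘ ╷ │ ┌─┐ └───┘ ╷ │
│       │     │ │ │ │       │ │
│ ┌─────┘ ┌─┬─┘ │ │ └───────┤ │
│ │       │ │   │ │         │ │
│ │ ╶───┬─┘ ╵ ╶─┤ └─┐ ┌─╴ ┌─┘ │
│ │     │       │   │ │   │   │
├─┴───╴ │ ╶─┬───┴─┐ │ ├───┤ ╷ │
│       │   │     │ │ │   │ │ │
│ ┌─────┴─┐ │ ╷ ╶─┘ │ │ ╷ │ └─┤
│ │       │ │ │     │ │ │ │   │
│ ╵ ┌───┐ └─┘ ├─────┤ │ │ │ ╷ │
│   │   │     │     │ │ │ │ │ │
│ ┌─┘ ╷ │ ╶─┬─┘ ╶─┐ ╵ │ │ │ │ │
│ │   │ │   │     │   │ │ │ │ │
│ │ ┌─┘ ├─┐ └───╴ │ ┌─┘ │ │ │ │
│ │ │   │ │       │ │   │ │ │ │
├─┘ │ ╶─┘ ├───────┴─┘ ┌─┤ └─┘ │
│   │     │           │ │     │
│ ╶─┴─────┘ ┌─────────┘ └───╴ │
│           │                 │
└───────────┴─────────────────┘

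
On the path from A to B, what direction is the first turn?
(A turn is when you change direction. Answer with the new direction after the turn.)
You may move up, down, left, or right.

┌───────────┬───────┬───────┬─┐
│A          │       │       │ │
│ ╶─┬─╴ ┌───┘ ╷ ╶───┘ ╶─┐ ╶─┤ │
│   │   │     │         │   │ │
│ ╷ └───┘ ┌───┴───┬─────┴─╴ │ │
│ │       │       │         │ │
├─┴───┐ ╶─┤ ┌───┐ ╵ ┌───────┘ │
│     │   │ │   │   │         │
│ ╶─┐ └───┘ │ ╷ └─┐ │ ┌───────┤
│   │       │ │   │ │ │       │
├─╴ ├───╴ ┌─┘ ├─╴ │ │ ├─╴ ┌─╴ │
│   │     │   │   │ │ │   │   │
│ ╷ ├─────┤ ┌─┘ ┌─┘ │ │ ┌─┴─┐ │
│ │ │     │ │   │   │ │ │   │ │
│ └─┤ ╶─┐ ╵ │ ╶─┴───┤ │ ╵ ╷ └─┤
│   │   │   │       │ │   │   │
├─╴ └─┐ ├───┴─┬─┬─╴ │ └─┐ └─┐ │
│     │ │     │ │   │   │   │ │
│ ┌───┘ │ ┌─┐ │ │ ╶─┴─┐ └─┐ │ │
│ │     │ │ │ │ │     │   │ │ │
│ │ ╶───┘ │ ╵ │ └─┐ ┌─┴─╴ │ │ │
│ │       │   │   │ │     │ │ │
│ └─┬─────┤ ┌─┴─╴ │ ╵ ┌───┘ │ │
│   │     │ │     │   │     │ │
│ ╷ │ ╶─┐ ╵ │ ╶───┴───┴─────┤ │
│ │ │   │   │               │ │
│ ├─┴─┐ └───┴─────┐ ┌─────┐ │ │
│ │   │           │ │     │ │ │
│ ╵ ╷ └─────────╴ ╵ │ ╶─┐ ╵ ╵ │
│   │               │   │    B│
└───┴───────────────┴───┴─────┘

Directions: down, right, down, right, right, right, up, right, right, up, right, down, right, right, right, up, right, right, down, right, down, left, left, left, left, down, left, up, left, left, left, down, down, left, left, left, up, left, left, down, right, down, left, down, down, right, down, left, down, down, down, down, down, down, right, up, right, down, right, right, right, right, right, right, right, up, up, right, right, right, right, down, down, right
First turn direction: right

Solution:

┌───────────┬───────┬───────┬─┐
│A          │↱ ↓    │↱ → ↓  │ │
│ ╶─┬─╴ ┌───┘ ╷ ╶───┘ ╶─┐ ╶─┤ │
│↳ ↓│   │↱ → ↑│↳ → → ↑  │↳ ↓│ │
│ ╷ └───┘ ┌───┴───┬─────┴─╴ │ │
│ │↳ → → ↑│↓ ← ← ↰│↓ ← ← ← ↲│ │
├─┴───┐ ╶─┤ ┌───┐ ╵ ┌───────┘ │
│↓ ← ↰│   │↓│   │↑ ↲│         │
│ ╶─┐ └───┘ │ ╷ └─┐ │ ┌───────┤
│↳ ↓│↑ ← ← ↲│ │   │ │ │       │
├─╴ ├───╴ ┌─┘ ├─╴ │ │ ├─╴ ┌─╴ │
│↓ ↲│     │   │   │ │ │   │   │
│ ╷ ├─────┤ ┌─┘ ┌─┘ │ │ ┌─┴─┐ │
│↓│ │     │ │   │   │ │ │   │ │
│ └─┤ ╶─┐ ╵ │ ╶─┴───┤ │ ╵ ╷ └─┤
│↳ ↓│   │   │       │ │   │   │
├─╴ └─┐ ├───┴─┬─┬─╴ │ └─┐ └─┐ │
│↓ ↲  │ │     │ │   │   │   │ │
│ ┌───┘ │ ┌─┐ │ │ ╶─┴─┐ └─┐ │ │
│↓│     │ │ │ │ │     │   │ │ │
│ │ ╶───┘ │ ╵ │ └─┐ ┌─┴─╴ │ │ │
│↓│       │   │   │ │     │ │ │
│ └─┬─────┤ ┌─┴─╴ │ ╵ ┌───┘ │ │
│↓  │     │ │     │   │     │ │
│ ╷ │ ╶─┐ ╵ │ ╶───┴───┴─────┤ │
│↓│ │   │   │      ↱ → → → ↓│ │
│ ├─┴─┐ └───┴─────┐ ┌─────┐ │ │
│↓│↱ ↓│           │↑│     │↓│ │
│ ╵ ╷ └─────────╴ ╵ │ ╶─┐ ╵ ╵ │
│↳ ↑│↳ → → → → → → ↑│   │  ↳ B│
└───┴───────────────┴───┴─────┘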